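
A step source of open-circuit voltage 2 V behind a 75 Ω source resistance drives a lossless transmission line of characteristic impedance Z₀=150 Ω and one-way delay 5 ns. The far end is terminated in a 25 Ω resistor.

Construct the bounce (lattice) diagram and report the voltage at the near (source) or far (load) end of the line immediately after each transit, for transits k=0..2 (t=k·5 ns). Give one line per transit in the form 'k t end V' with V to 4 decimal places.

0 0 source 1.3333
1 5 load 0.3810
2 10 source 0.6984

Γ_L=-0.714286, Γ_S=-0.333333; launch V₁=2·150/225=1.333333
k=0 src: V=1.3333
k=1 load: inc=1.333333, refl=1.333333·-0.714286=-0.9524; V=0.000000+1.333333+-0.952381=0.3810
k=2 src: inc=-0.952381, refl=-0.952381·-0.333333=0.3175; V=1.333333+-0.952381+0.317460=0.6984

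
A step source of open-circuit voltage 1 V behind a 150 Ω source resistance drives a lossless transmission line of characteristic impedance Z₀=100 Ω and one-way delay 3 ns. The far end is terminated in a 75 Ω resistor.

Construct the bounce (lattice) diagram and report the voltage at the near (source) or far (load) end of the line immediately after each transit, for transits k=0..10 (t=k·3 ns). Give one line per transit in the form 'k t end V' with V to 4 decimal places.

0 0 source 0.4000
1 3 load 0.3429
2 6 source 0.3314
3 9 load 0.3331
4 12 source 0.3334
5 15 load 0.3333
6 18 source 0.3333
7 21 load 0.3333
8 24 source 0.3333
9 27 load 0.3333
10 30 source 0.3333

Γ_L=-0.142857, Γ_S=0.200000; launch V₁=1·100/250=0.400000
k=0 src: V=0.4000
k=1 load: inc=0.400000, refl=0.400000·-0.142857=-0.0571; V=0.000000+0.400000+-0.057143=0.3429
k=2 src: inc=-0.057143, refl=-0.057143·0.200000=-0.0114; V=0.400000+-0.057143+-0.011429=0.3314
k=3 load: inc=-0.011429, refl=-0.011429·-0.142857=0.0016; V=0.342857+-0.011429+0.001633=0.3331
k=4 src: inc=0.001633, refl=0.001633·0.200000=0.0003; V=0.331429+0.001633+0.000327=0.3334
k=5 load: inc=0.000327, refl=0.000327·-0.142857=-0.0000; V=0.333061+0.000327+-0.000047=0.3333
k=6 src: inc=-0.000047, refl=-0.000047·0.200000=-0.0000; V=0.333388+-0.000047+-0.000009=0.3333
k=7 load: inc=-0.000009, refl=-0.000009·-0.142857=0.0000; V=0.333341+-0.000009+0.000001=0.3333
k=8 src: inc=0.000001, refl=0.000001·0.200000=0.0000; V=0.333332+0.000001+0.000000=0.3333
k=9 load: inc=0.000000, refl=0.000000·-0.142857=-0.0000; V=0.333333+0.000000+-0.000000=0.3333
k=10 src: inc=-0.000000, refl=-0.000000·0.200000=-0.0000; V=0.333333+-0.000000+-0.000000=0.3333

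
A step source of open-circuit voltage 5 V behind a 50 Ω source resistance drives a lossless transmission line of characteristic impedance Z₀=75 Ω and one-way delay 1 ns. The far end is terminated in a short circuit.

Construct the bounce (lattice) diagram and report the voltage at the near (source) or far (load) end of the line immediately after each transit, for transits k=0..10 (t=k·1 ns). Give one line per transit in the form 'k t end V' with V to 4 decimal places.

Γ_L=-1.000000, Γ_S=-0.200000; launch V₁=5·75/125=3.000000
k=0 src: V=3.0000
k=1 load: inc=3.000000, refl=3.000000·-1.000000=-3.0000; V=0.000000+3.000000+-3.000000=0.0000
k=2 src: inc=-3.000000, refl=-3.000000·-0.200000=0.6000; V=3.000000+-3.000000+0.600000=0.6000
k=3 load: inc=0.600000, refl=0.600000·-1.000000=-0.6000; V=0.000000+0.600000+-0.600000=0.0000
k=4 src: inc=-0.600000, refl=-0.600000·-0.200000=0.1200; V=0.600000+-0.600000+0.120000=0.1200
k=5 load: inc=0.120000, refl=0.120000·-1.000000=-0.1200; V=0.000000+0.120000+-0.120000=0.0000
k=6 src: inc=-0.120000, refl=-0.120000·-0.200000=0.0240; V=0.120000+-0.120000+0.024000=0.0240
k=7 load: inc=0.024000, refl=0.024000·-1.000000=-0.0240; V=0.000000+0.024000+-0.024000=0.0000
k=8 src: inc=-0.024000, refl=-0.024000·-0.200000=0.0048; V=0.024000+-0.024000+0.004800=0.0048
k=9 load: inc=0.004800, refl=0.004800·-1.000000=-0.0048; V=0.000000+0.004800+-0.004800=0.0000
k=10 src: inc=-0.004800, refl=-0.004800·-0.200000=0.0010; V=0.004800+-0.004800+0.000960=0.0010

0 0 source 3.0000
1 1 load 0.0000
2 2 source 0.6000
3 3 load 0.0000
4 4 source 0.1200
5 5 load 0.0000
6 6 source 0.0240
7 7 load 0.0000
8 8 source 0.0048
9 9 load 0.0000
10 10 source 0.0010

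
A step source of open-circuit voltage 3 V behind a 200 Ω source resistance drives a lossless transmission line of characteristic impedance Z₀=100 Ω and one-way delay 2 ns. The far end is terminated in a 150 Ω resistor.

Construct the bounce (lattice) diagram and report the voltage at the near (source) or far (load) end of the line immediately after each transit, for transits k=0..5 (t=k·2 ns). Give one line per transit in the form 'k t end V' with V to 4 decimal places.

Γ_L=0.200000, Γ_S=0.333333; launch V₁=3·100/300=1.000000
k=0 src: V=1.0000
k=1 load: inc=1.000000, refl=1.000000·0.200000=0.2000; V=0.000000+1.000000+0.200000=1.2000
k=2 src: inc=0.200000, refl=0.200000·0.333333=0.0667; V=1.000000+0.200000+0.066667=1.2667
k=3 load: inc=0.066667, refl=0.066667·0.200000=0.0133; V=1.200000+0.066667+0.013333=1.2800
k=4 src: inc=0.013333, refl=0.013333·0.333333=0.0044; V=1.266667+0.013333+0.004444=1.2844
k=5 load: inc=0.004444, refl=0.004444·0.200000=0.0009; V=1.280000+0.004444+0.000889=1.2853

0 0 source 1.0000
1 2 load 1.2000
2 4 source 1.2667
3 6 load 1.2800
4 8 source 1.2844
5 10 load 1.2853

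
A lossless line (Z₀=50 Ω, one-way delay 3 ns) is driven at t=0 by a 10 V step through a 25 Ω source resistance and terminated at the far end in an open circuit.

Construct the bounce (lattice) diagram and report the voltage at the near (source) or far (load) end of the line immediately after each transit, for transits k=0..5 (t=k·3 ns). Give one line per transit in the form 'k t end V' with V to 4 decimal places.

0 0 source 6.6667
1 3 load 13.3333
2 6 source 11.1111
3 9 load 8.8889
4 12 source 9.6296
5 15 load 10.3704

Γ_L=1.000000, Γ_S=-0.333333; launch V₁=10·50/75=6.666667
k=0 src: V=6.6667
k=1 load: inc=6.666667, refl=6.666667·1.000000=6.6667; V=0.000000+6.666667+6.666667=13.3333
k=2 src: inc=6.666667, refl=6.666667·-0.333333=-2.2222; V=6.666667+6.666667+-2.222222=11.1111
k=3 load: inc=-2.222222, refl=-2.222222·1.000000=-2.2222; V=13.333333+-2.222222+-2.222222=8.8889
k=4 src: inc=-2.222222, refl=-2.222222·-0.333333=0.7407; V=11.111111+-2.222222+0.740741=9.6296
k=5 load: inc=0.740741, refl=0.740741·1.000000=0.7407; V=8.888889+0.740741+0.740741=10.3704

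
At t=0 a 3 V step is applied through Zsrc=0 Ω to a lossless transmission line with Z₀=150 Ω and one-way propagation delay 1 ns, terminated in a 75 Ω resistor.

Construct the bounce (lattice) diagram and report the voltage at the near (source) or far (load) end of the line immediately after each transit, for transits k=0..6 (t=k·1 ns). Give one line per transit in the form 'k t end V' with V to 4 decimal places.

0 0 source 3.0000
1 1 load 2.0000
2 2 source 3.0000
3 3 load 2.6667
4 4 source 3.0000
5 5 load 2.8889
6 6 source 3.0000

Γ_L=-0.333333, Γ_S=-1.000000; launch V₁=3·150/150=3.000000
k=0 src: V=3.0000
k=1 load: inc=3.000000, refl=3.000000·-0.333333=-1.0000; V=0.000000+3.000000+-1.000000=2.0000
k=2 src: inc=-1.000000, refl=-1.000000·-1.000000=1.0000; V=3.000000+-1.000000+1.000000=3.0000
k=3 load: inc=1.000000, refl=1.000000·-0.333333=-0.3333; V=2.000000+1.000000+-0.333333=2.6667
k=4 src: inc=-0.333333, refl=-0.333333·-1.000000=0.3333; V=3.000000+-0.333333+0.333333=3.0000
k=5 load: inc=0.333333, refl=0.333333·-0.333333=-0.1111; V=2.666667+0.333333+-0.111111=2.8889
k=6 src: inc=-0.111111, refl=-0.111111·-1.000000=0.1111; V=3.000000+-0.111111+0.111111=3.0000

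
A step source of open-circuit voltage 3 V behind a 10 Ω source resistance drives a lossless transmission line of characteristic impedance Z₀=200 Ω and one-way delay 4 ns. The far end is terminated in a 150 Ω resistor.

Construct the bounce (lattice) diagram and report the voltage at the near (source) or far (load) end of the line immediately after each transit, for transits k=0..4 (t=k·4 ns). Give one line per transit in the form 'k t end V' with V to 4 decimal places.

0 0 source 2.8571
1 4 load 2.4490
2 8 source 2.8183
3 12 load 2.7655
4 16 source 2.8132

Γ_L=-0.142857, Γ_S=-0.904762; launch V₁=3·200/210=2.857143
k=0 src: V=2.8571
k=1 load: inc=2.857143, refl=2.857143·-0.142857=-0.4082; V=0.000000+2.857143+-0.408163=2.4490
k=2 src: inc=-0.408163, refl=-0.408163·-0.904762=0.3693; V=2.857143+-0.408163+0.369291=2.8183
k=3 load: inc=0.369291, refl=0.369291·-0.142857=-0.0528; V=2.448980+0.369291+-0.052756=2.7655
k=4 src: inc=-0.052756, refl=-0.052756·-0.904762=0.0477; V=2.818270+-0.052756+0.047731=2.8132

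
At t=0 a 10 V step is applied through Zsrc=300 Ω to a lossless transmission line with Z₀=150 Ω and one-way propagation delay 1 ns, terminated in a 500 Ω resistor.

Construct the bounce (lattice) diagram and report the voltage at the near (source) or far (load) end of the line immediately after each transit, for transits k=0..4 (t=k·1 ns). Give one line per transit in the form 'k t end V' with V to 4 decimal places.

0 0 source 3.3333
1 1 load 5.1282
2 2 source 5.7265
3 3 load 6.0487
4 4 source 6.1560

Γ_L=0.538462, Γ_S=0.333333; launch V₁=10·150/450=3.333333
k=0 src: V=3.3333
k=1 load: inc=3.333333, refl=3.333333·0.538462=1.7949; V=0.000000+3.333333+1.794872=5.1282
k=2 src: inc=1.794872, refl=1.794872·0.333333=0.5983; V=3.333333+1.794872+0.598291=5.7265
k=3 load: inc=0.598291, refl=0.598291·0.538462=0.3222; V=5.128205+0.598291+0.322156=6.0487
k=4 src: inc=0.322156, refl=0.322156·0.333333=0.1074; V=5.726496+0.322156+0.107385=6.1560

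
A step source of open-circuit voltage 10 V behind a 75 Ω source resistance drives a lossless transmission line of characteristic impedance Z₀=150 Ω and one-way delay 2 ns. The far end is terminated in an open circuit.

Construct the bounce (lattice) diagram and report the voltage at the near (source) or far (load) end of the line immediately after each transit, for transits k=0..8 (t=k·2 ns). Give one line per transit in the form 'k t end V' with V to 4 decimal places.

0 0 source 6.6667
1 2 load 13.3333
2 4 source 11.1111
3 6 load 8.8889
4 8 source 9.6296
5 10 load 10.3704
6 12 source 10.1235
7 14 load 9.8765
8 16 source 9.9588

Γ_L=1.000000, Γ_S=-0.333333; launch V₁=10·150/225=6.666667
k=0 src: V=6.6667
k=1 load: inc=6.666667, refl=6.666667·1.000000=6.6667; V=0.000000+6.666667+6.666667=13.3333
k=2 src: inc=6.666667, refl=6.666667·-0.333333=-2.2222; V=6.666667+6.666667+-2.222222=11.1111
k=3 load: inc=-2.222222, refl=-2.222222·1.000000=-2.2222; V=13.333333+-2.222222+-2.222222=8.8889
k=4 src: inc=-2.222222, refl=-2.222222·-0.333333=0.7407; V=11.111111+-2.222222+0.740741=9.6296
k=5 load: inc=0.740741, refl=0.740741·1.000000=0.7407; V=8.888889+0.740741+0.740741=10.3704
k=6 src: inc=0.740741, refl=0.740741·-0.333333=-0.2469; V=9.629630+0.740741+-0.246914=10.1235
k=7 load: inc=-0.246914, refl=-0.246914·1.000000=-0.2469; V=10.370370+-0.246914+-0.246914=9.8765
k=8 src: inc=-0.246914, refl=-0.246914·-0.333333=0.0823; V=10.123457+-0.246914+0.082305=9.9588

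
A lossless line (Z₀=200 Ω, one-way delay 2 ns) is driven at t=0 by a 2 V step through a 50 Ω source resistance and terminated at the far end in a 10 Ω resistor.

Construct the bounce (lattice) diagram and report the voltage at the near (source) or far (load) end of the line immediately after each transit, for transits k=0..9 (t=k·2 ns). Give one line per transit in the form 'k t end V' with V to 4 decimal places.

0 0 source 1.6000
1 2 load 0.1524
2 4 source 1.0210
3 6 load 0.2351
4 8 source 0.7066
5 10 load 0.2800
6 12 source 0.5360
7 14 load 0.3044
8 16 source 0.4433
9 18 load 0.3176

Γ_L=-0.904762, Γ_S=-0.600000; launch V₁=2·200/250=1.600000
k=0 src: V=1.6000
k=1 load: inc=1.600000, refl=1.600000·-0.904762=-1.4476; V=0.000000+1.600000+-1.447619=0.1524
k=2 src: inc=-1.447619, refl=-1.447619·-0.600000=0.8686; V=1.600000+-1.447619+0.868571=1.0210
k=3 load: inc=0.868571, refl=0.868571·-0.904762=-0.7859; V=0.152381+0.868571+-0.785850=0.2351
k=4 src: inc=-0.785850, refl=-0.785850·-0.600000=0.4715; V=1.020952+-0.785850+0.471510=0.7066
k=5 load: inc=0.471510, refl=0.471510·-0.904762=-0.4266; V=0.235102+0.471510+-0.426604=0.2800
k=6 src: inc=-0.426604, refl=-0.426604·-0.600000=0.2560; V=0.706612+-0.426604+0.255963=0.5360
k=7 load: inc=0.255963, refl=0.255963·-0.904762=-0.2316; V=0.280008+0.255963+-0.231585=0.3044
k=8 src: inc=-0.231585, refl=-0.231585·-0.600000=0.1390; V=0.535970+-0.231585+0.138951=0.4433
k=9 load: inc=0.138951, refl=0.138951·-0.904762=-0.1257; V=0.304385+0.138951+-0.125718=0.3176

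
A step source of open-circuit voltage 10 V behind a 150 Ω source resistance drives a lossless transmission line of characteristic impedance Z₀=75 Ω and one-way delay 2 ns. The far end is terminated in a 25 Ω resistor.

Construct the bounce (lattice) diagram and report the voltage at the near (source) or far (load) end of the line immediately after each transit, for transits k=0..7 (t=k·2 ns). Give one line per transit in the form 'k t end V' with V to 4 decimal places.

Γ_L=-0.500000, Γ_S=0.333333; launch V₁=10·75/225=3.333333
k=0 src: V=3.3333
k=1 load: inc=3.333333, refl=3.333333·-0.500000=-1.6667; V=0.000000+3.333333+-1.666667=1.6667
k=2 src: inc=-1.666667, refl=-1.666667·0.333333=-0.5556; V=3.333333+-1.666667+-0.555556=1.1111
k=3 load: inc=-0.555556, refl=-0.555556·-0.500000=0.2778; V=1.666667+-0.555556+0.277778=1.3889
k=4 src: inc=0.277778, refl=0.277778·0.333333=0.0926; V=1.111111+0.277778+0.092593=1.4815
k=5 load: inc=0.092593, refl=0.092593·-0.500000=-0.0463; V=1.388889+0.092593+-0.046296=1.4352
k=6 src: inc=-0.046296, refl=-0.046296·0.333333=-0.0154; V=1.481481+-0.046296+-0.015432=1.4198
k=7 load: inc=-0.015432, refl=-0.015432·-0.500000=0.0077; V=1.435185+-0.015432+0.007716=1.4275

0 0 source 3.3333
1 2 load 1.6667
2 4 source 1.1111
3 6 load 1.3889
4 8 source 1.4815
5 10 load 1.4352
6 12 source 1.4198
7 14 load 1.4275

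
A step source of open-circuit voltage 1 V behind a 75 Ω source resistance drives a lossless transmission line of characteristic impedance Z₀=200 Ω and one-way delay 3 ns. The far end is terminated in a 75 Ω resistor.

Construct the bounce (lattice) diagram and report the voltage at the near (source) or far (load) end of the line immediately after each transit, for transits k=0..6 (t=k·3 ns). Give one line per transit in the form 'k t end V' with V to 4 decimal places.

0 0 source 0.7273
1 3 load 0.3967
2 6 source 0.5470
3 9 load 0.4787
4 12 source 0.5097
5 15 load 0.4956
6 18 source 0.5020

Γ_L=-0.454545, Γ_S=-0.454545; launch V₁=1·200/275=0.727273
k=0 src: V=0.7273
k=1 load: inc=0.727273, refl=0.727273·-0.454545=-0.3306; V=0.000000+0.727273+-0.330579=0.3967
k=2 src: inc=-0.330579, refl=-0.330579·-0.454545=0.1503; V=0.727273+-0.330579+0.150263=0.5470
k=3 load: inc=0.150263, refl=0.150263·-0.454545=-0.0683; V=0.396694+0.150263+-0.068301=0.4787
k=4 src: inc=-0.068301, refl=-0.068301·-0.454545=0.0310; V=0.546957+-0.068301+0.031046=0.5097
k=5 load: inc=0.031046, refl=0.031046·-0.454545=-0.0141; V=0.478656+0.031046+-0.014112=0.4956
k=6 src: inc=-0.014112, refl=-0.014112·-0.454545=0.0064; V=0.509702+-0.014112+0.006414=0.5020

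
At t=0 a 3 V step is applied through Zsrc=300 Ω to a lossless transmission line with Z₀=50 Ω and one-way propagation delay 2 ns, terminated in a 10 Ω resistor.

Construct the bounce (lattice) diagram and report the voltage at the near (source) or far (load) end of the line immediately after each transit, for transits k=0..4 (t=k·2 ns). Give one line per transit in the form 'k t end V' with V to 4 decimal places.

0 0 source 0.4286
1 2 load 0.1429
2 4 source -0.0612
3 6 load 0.0748
4 8 source 0.1720

Γ_L=-0.666667, Γ_S=0.714286; launch V₁=3·50/350=0.428571
k=0 src: V=0.4286
k=1 load: inc=0.428571, refl=0.428571·-0.666667=-0.2857; V=0.000000+0.428571+-0.285714=0.1429
k=2 src: inc=-0.285714, refl=-0.285714·0.714286=-0.2041; V=0.428571+-0.285714+-0.204082=-0.0612
k=3 load: inc=-0.204082, refl=-0.204082·-0.666667=0.1361; V=0.142857+-0.204082+0.136054=0.0748
k=4 src: inc=0.136054, refl=0.136054·0.714286=0.0972; V=-0.061224+0.136054+0.097182=0.1720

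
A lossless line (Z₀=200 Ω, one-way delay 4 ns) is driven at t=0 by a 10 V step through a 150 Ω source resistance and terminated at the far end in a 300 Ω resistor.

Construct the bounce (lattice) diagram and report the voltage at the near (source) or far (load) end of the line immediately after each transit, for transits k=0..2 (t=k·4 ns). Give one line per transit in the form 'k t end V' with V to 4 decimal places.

0 0 source 5.7143
1 4 load 6.8571
2 8 source 6.6939

Γ_L=0.200000, Γ_S=-0.142857; launch V₁=10·200/350=5.714286
k=0 src: V=5.7143
k=1 load: inc=5.714286, refl=5.714286·0.200000=1.1429; V=0.000000+5.714286+1.142857=6.8571
k=2 src: inc=1.142857, refl=1.142857·-0.142857=-0.1633; V=5.714286+1.142857+-0.163265=6.6939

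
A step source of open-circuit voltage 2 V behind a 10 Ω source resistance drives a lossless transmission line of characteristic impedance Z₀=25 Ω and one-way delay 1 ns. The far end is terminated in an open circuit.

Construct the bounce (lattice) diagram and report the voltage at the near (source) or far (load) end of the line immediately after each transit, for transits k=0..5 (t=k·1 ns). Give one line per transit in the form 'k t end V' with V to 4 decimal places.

Γ_L=1.000000, Γ_S=-0.428571; launch V₁=2·25/35=1.428571
k=0 src: V=1.4286
k=1 load: inc=1.428571, refl=1.428571·1.000000=1.4286; V=0.000000+1.428571+1.428571=2.8571
k=2 src: inc=1.428571, refl=1.428571·-0.428571=-0.6122; V=1.428571+1.428571+-0.612245=2.2449
k=3 load: inc=-0.612245, refl=-0.612245·1.000000=-0.6122; V=2.857143+-0.612245+-0.612245=1.6327
k=4 src: inc=-0.612245, refl=-0.612245·-0.428571=0.2624; V=2.244898+-0.612245+0.262391=1.8950
k=5 load: inc=0.262391, refl=0.262391·1.000000=0.2624; V=1.632653+0.262391+0.262391=2.1574

0 0 source 1.4286
1 1 load 2.8571
2 2 source 2.2449
3 3 load 1.6327
4 4 source 1.8950
5 5 load 2.1574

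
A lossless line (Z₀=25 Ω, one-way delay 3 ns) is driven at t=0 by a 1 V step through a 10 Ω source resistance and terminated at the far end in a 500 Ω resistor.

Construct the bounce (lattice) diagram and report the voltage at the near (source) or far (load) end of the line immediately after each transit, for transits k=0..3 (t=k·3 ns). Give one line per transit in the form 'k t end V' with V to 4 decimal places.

Γ_L=0.904762, Γ_S=-0.428571; launch V₁=1·25/35=0.714286
k=0 src: V=0.7143
k=1 load: inc=0.714286, refl=0.714286·0.904762=0.6463; V=0.000000+0.714286+0.646259=1.3605
k=2 src: inc=0.646259, refl=0.646259·-0.428571=-0.2770; V=0.714286+0.646259+-0.276968=1.0836
k=3 load: inc=-0.276968, refl=-0.276968·0.904762=-0.2506; V=1.360544+-0.276968+-0.250590=0.8330

0 0 source 0.7143
1 3 load 1.3605
2 6 source 1.0836
3 9 load 0.8330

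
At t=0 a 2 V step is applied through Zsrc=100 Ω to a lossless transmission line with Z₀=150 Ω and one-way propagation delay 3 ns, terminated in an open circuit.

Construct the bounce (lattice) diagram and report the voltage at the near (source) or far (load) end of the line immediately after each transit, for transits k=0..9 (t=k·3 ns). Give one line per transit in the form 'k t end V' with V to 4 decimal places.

0 0 source 1.2000
1 3 load 2.4000
2 6 source 2.1600
3 9 load 1.9200
4 12 source 1.9680
5 15 load 2.0160
6 18 source 2.0064
7 21 load 1.9968
8 24 source 1.9987
9 27 load 2.0006

Γ_L=1.000000, Γ_S=-0.200000; launch V₁=2·150/250=1.200000
k=0 src: V=1.2000
k=1 load: inc=1.200000, refl=1.200000·1.000000=1.2000; V=0.000000+1.200000+1.200000=2.4000
k=2 src: inc=1.200000, refl=1.200000·-0.200000=-0.2400; V=1.200000+1.200000+-0.240000=2.1600
k=3 load: inc=-0.240000, refl=-0.240000·1.000000=-0.2400; V=2.400000+-0.240000+-0.240000=1.9200
k=4 src: inc=-0.240000, refl=-0.240000·-0.200000=0.0480; V=2.160000+-0.240000+0.048000=1.9680
k=5 load: inc=0.048000, refl=0.048000·1.000000=0.0480; V=1.920000+0.048000+0.048000=2.0160
k=6 src: inc=0.048000, refl=0.048000·-0.200000=-0.0096; V=1.968000+0.048000+-0.009600=2.0064
k=7 load: inc=-0.009600, refl=-0.009600·1.000000=-0.0096; V=2.016000+-0.009600+-0.009600=1.9968
k=8 src: inc=-0.009600, refl=-0.009600·-0.200000=0.0019; V=2.006400+-0.009600+0.001920=1.9987
k=9 load: inc=0.001920, refl=0.001920·1.000000=0.0019; V=1.996800+0.001920+0.001920=2.0006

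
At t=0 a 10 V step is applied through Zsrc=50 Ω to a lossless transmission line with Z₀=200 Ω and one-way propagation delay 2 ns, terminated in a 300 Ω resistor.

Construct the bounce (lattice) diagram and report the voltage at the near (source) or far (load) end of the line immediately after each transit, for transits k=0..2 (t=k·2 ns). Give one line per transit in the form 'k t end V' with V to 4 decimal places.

Γ_L=0.200000, Γ_S=-0.600000; launch V₁=10·200/250=8.000000
k=0 src: V=8.0000
k=1 load: inc=8.000000, refl=8.000000·0.200000=1.6000; V=0.000000+8.000000+1.600000=9.6000
k=2 src: inc=1.600000, refl=1.600000·-0.600000=-0.9600; V=8.000000+1.600000+-0.960000=8.6400

0 0 source 8.0000
1 2 load 9.6000
2 4 source 8.6400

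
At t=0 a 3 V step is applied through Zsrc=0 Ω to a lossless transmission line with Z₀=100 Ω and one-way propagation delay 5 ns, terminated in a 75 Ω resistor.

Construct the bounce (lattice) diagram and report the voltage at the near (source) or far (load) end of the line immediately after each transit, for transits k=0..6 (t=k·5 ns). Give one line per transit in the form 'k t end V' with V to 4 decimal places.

0 0 source 3.0000
1 5 load 2.5714
2 10 source 3.0000
3 15 load 2.9388
4 20 source 3.0000
5 25 load 2.9913
6 30 source 3.0000

Γ_L=-0.142857, Γ_S=-1.000000; launch V₁=3·100/100=3.000000
k=0 src: V=3.0000
k=1 load: inc=3.000000, refl=3.000000·-0.142857=-0.4286; V=0.000000+3.000000+-0.428571=2.5714
k=2 src: inc=-0.428571, refl=-0.428571·-1.000000=0.4286; V=3.000000+-0.428571+0.428571=3.0000
k=3 load: inc=0.428571, refl=0.428571·-0.142857=-0.0612; V=2.571429+0.428571+-0.061224=2.9388
k=4 src: inc=-0.061224, refl=-0.061224·-1.000000=0.0612; V=3.000000+-0.061224+0.061224=3.0000
k=5 load: inc=0.061224, refl=0.061224·-0.142857=-0.0087; V=2.938776+0.061224+-0.008746=2.9913
k=6 src: inc=-0.008746, refl=-0.008746·-1.000000=0.0087; V=3.000000+-0.008746+0.008746=3.0000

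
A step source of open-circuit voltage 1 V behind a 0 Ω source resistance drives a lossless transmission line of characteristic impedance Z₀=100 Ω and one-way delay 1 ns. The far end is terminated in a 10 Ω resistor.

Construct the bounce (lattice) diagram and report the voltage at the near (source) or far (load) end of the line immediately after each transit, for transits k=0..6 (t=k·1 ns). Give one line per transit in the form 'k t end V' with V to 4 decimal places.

0 0 source 1.0000
1 1 load 0.1818
2 2 source 1.0000
3 3 load 0.3306
4 4 source 1.0000
5 5 load 0.4523
6 6 source 1.0000

Γ_L=-0.818182, Γ_S=-1.000000; launch V₁=1·100/100=1.000000
k=0 src: V=1.0000
k=1 load: inc=1.000000, refl=1.000000·-0.818182=-0.8182; V=0.000000+1.000000+-0.818182=0.1818
k=2 src: inc=-0.818182, refl=-0.818182·-1.000000=0.8182; V=1.000000+-0.818182+0.818182=1.0000
k=3 load: inc=0.818182, refl=0.818182·-0.818182=-0.6694; V=0.181818+0.818182+-0.669421=0.3306
k=4 src: inc=-0.669421, refl=-0.669421·-1.000000=0.6694; V=1.000000+-0.669421+0.669421=1.0000
k=5 load: inc=0.669421, refl=0.669421·-0.818182=-0.5477; V=0.330579+0.669421+-0.547708=0.4523
k=6 src: inc=-0.547708, refl=-0.547708·-1.000000=0.5477; V=1.000000+-0.547708+0.547708=1.0000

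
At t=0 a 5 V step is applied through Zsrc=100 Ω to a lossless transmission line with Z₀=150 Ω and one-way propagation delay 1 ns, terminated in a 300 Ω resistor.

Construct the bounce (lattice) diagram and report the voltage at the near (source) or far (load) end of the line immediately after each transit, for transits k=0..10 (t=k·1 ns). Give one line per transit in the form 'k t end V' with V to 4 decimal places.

Γ_L=0.333333, Γ_S=-0.200000; launch V₁=5·150/250=3.000000
k=0 src: V=3.0000
k=1 load: inc=3.000000, refl=3.000000·0.333333=1.0000; V=0.000000+3.000000+1.000000=4.0000
k=2 src: inc=1.000000, refl=1.000000·-0.200000=-0.2000; V=3.000000+1.000000+-0.200000=3.8000
k=3 load: inc=-0.200000, refl=-0.200000·0.333333=-0.0667; V=4.000000+-0.200000+-0.066667=3.7333
k=4 src: inc=-0.066667, refl=-0.066667·-0.200000=0.0133; V=3.800000+-0.066667+0.013333=3.7467
k=5 load: inc=0.013333, refl=0.013333·0.333333=0.0044; V=3.733333+0.013333+0.004444=3.7511
k=6 src: inc=0.004444, refl=0.004444·-0.200000=-0.0009; V=3.746667+0.004444+-0.000889=3.7502
k=7 load: inc=-0.000889, refl=-0.000889·0.333333=-0.0003; V=3.751111+-0.000889+-0.000296=3.7499
k=8 src: inc=-0.000296, refl=-0.000296·-0.200000=0.0001; V=3.750222+-0.000296+0.000059=3.7500
k=9 load: inc=0.000059, refl=0.000059·0.333333=0.0000; V=3.749926+0.000059+0.000020=3.7500
k=10 src: inc=0.000020, refl=0.000020·-0.200000=-0.0000; V=3.749985+0.000020+-0.000004=3.7500

0 0 source 3.0000
1 1 load 4.0000
2 2 source 3.8000
3 3 load 3.7333
4 4 source 3.7467
5 5 load 3.7511
6 6 source 3.7502
7 7 load 3.7499
8 8 source 3.7500
9 9 load 3.7500
10 10 source 3.7500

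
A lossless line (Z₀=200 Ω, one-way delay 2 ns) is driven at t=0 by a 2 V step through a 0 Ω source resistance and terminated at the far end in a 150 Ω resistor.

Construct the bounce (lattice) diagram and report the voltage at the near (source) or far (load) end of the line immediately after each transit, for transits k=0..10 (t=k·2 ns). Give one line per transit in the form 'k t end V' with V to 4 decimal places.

0 0 source 2.0000
1 2 load 1.7143
2 4 source 2.0000
3 6 load 1.9592
4 8 source 2.0000
5 10 load 1.9942
6 12 source 2.0000
7 14 load 1.9992
8 16 source 2.0000
9 18 load 1.9999
10 20 source 2.0000

Γ_L=-0.142857, Γ_S=-1.000000; launch V₁=2·200/200=2.000000
k=0 src: V=2.0000
k=1 load: inc=2.000000, refl=2.000000·-0.142857=-0.2857; V=0.000000+2.000000+-0.285714=1.7143
k=2 src: inc=-0.285714, refl=-0.285714·-1.000000=0.2857; V=2.000000+-0.285714+0.285714=2.0000
k=3 load: inc=0.285714, refl=0.285714·-0.142857=-0.0408; V=1.714286+0.285714+-0.040816=1.9592
k=4 src: inc=-0.040816, refl=-0.040816·-1.000000=0.0408; V=2.000000+-0.040816+0.040816=2.0000
k=5 load: inc=0.040816, refl=0.040816·-0.142857=-0.0058; V=1.959184+0.040816+-0.005831=1.9942
k=6 src: inc=-0.005831, refl=-0.005831·-1.000000=0.0058; V=2.000000+-0.005831+0.005831=2.0000
k=7 load: inc=0.005831, refl=0.005831·-0.142857=-0.0008; V=1.994169+0.005831+-0.000833=1.9992
k=8 src: inc=-0.000833, refl=-0.000833·-1.000000=0.0008; V=2.000000+-0.000833+0.000833=2.0000
k=9 load: inc=0.000833, refl=0.000833·-0.142857=-0.0001; V=1.999167+0.000833+-0.000119=1.9999
k=10 src: inc=-0.000119, refl=-0.000119·-1.000000=0.0001; V=2.000000+-0.000119+0.000119=2.0000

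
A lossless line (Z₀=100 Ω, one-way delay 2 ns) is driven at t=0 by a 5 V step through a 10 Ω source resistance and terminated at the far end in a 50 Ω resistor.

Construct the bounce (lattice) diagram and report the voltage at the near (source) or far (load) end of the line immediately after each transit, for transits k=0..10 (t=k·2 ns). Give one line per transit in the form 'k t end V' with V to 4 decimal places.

Γ_L=-0.333333, Γ_S=-0.818182; launch V₁=5·100/110=4.545455
k=0 src: V=4.5455
k=1 load: inc=4.545455, refl=4.545455·-0.333333=-1.5152; V=0.000000+4.545455+-1.515152=3.0303
k=2 src: inc=-1.515152, refl=-1.515152·-0.818182=1.2397; V=4.545455+-1.515152+1.239669=4.2700
k=3 load: inc=1.239669, refl=1.239669·-0.333333=-0.4132; V=3.030303+1.239669+-0.413223=3.8567
k=4 src: inc=-0.413223, refl=-0.413223·-0.818182=0.3381; V=4.269972+-0.413223+0.338092=4.1948
k=5 load: inc=0.338092, refl=0.338092·-0.333333=-0.1127; V=3.856749+0.338092+-0.112697=4.0821
k=6 src: inc=-0.112697, refl=-0.112697·-0.818182=0.0922; V=4.194841+-0.112697+0.092207=4.1744
k=7 load: inc=0.092207, refl=0.092207·-0.333333=-0.0307; V=4.082144+0.092207+-0.030736=4.1436
k=8 src: inc=-0.030736, refl=-0.030736·-0.818182=0.0251; V=4.174351+-0.030736+0.025147=4.1688
k=9 load: inc=0.025147, refl=0.025147·-0.333333=-0.0084; V=4.143615+0.025147+-0.008382=4.1604
k=10 src: inc=-0.008382, refl=-0.008382·-0.818182=0.0069; V=4.168762+-0.008382+0.006858=4.1672

0 0 source 4.5455
1 2 load 3.0303
2 4 source 4.2700
3 6 load 3.8567
4 8 source 4.1948
5 10 load 4.0821
6 12 source 4.1744
7 14 load 4.1436
8 16 source 4.1688
9 18 load 4.1604
10 20 source 4.1672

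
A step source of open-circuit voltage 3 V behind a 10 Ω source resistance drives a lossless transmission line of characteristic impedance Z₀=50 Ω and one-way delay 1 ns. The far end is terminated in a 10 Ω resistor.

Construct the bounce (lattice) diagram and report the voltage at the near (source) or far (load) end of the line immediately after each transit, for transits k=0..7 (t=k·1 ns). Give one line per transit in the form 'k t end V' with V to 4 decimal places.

Γ_L=-0.666667, Γ_S=-0.666667; launch V₁=3·50/60=2.500000
k=0 src: V=2.5000
k=1 load: inc=2.500000, refl=2.500000·-0.666667=-1.6667; V=0.000000+2.500000+-1.666667=0.8333
k=2 src: inc=-1.666667, refl=-1.666667·-0.666667=1.1111; V=2.500000+-1.666667+1.111111=1.9444
k=3 load: inc=1.111111, refl=1.111111·-0.666667=-0.7407; V=0.833333+1.111111+-0.740741=1.2037
k=4 src: inc=-0.740741, refl=-0.740741·-0.666667=0.4938; V=1.944444+-0.740741+0.493827=1.6975
k=5 load: inc=0.493827, refl=0.493827·-0.666667=-0.3292; V=1.203704+0.493827+-0.329218=1.3683
k=6 src: inc=-0.329218, refl=-0.329218·-0.666667=0.2195; V=1.697531+-0.329218+0.219479=1.5878
k=7 load: inc=0.219479, refl=0.219479·-0.666667=-0.1463; V=1.368313+0.219479+-0.146319=1.4415

0 0 source 2.5000
1 1 load 0.8333
2 2 source 1.9444
3 3 load 1.2037
4 4 source 1.6975
5 5 load 1.3683
6 6 source 1.5878
7 7 load 1.4415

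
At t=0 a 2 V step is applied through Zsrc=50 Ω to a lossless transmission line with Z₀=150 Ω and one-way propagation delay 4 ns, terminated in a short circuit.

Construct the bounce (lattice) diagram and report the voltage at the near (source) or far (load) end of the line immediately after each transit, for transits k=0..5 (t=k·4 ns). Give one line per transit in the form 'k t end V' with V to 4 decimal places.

0 0 source 1.5000
1 4 load 0.0000
2 8 source 0.7500
3 12 load 0.0000
4 16 source 0.3750
5 20 load 0.0000

Γ_L=-1.000000, Γ_S=-0.500000; launch V₁=2·150/200=1.500000
k=0 src: V=1.5000
k=1 load: inc=1.500000, refl=1.500000·-1.000000=-1.5000; V=0.000000+1.500000+-1.500000=0.0000
k=2 src: inc=-1.500000, refl=-1.500000·-0.500000=0.7500; V=1.500000+-1.500000+0.750000=0.7500
k=3 load: inc=0.750000, refl=0.750000·-1.000000=-0.7500; V=0.000000+0.750000+-0.750000=0.0000
k=4 src: inc=-0.750000, refl=-0.750000·-0.500000=0.3750; V=0.750000+-0.750000+0.375000=0.3750
k=5 load: inc=0.375000, refl=0.375000·-1.000000=-0.3750; V=0.000000+0.375000+-0.375000=0.0000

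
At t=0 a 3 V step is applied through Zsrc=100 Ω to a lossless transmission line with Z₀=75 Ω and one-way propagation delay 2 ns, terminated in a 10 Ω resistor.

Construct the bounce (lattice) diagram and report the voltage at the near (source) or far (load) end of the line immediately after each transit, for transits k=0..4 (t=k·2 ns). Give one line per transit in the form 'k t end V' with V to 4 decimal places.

Γ_L=-0.764706, Γ_S=0.142857; launch V₁=3·75/175=1.285714
k=0 src: V=1.2857
k=1 load: inc=1.285714, refl=1.285714·-0.764706=-0.9832; V=0.000000+1.285714+-0.983193=0.3025
k=2 src: inc=-0.983193, refl=-0.983193·0.142857=-0.1405; V=1.285714+-0.983193+-0.140456=0.1621
k=3 load: inc=-0.140456, refl=-0.140456·-0.764706=0.1074; V=0.302521+-0.140456+0.107408=0.2695
k=4 src: inc=0.107408, refl=0.107408·0.142857=0.0153; V=0.162065+0.107408+0.015344=0.2848

0 0 source 1.2857
1 2 load 0.3025
2 4 source 0.1621
3 6 load 0.2695
4 8 source 0.2848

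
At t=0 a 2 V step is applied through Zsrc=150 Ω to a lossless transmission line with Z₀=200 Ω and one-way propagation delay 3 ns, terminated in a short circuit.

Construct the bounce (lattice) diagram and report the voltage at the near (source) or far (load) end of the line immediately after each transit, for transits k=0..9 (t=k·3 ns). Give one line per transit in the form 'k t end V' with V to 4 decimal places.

Γ_L=-1.000000, Γ_S=-0.142857; launch V₁=2·200/350=1.142857
k=0 src: V=1.1429
k=1 load: inc=1.142857, refl=1.142857·-1.000000=-1.1429; V=0.000000+1.142857+-1.142857=0.0000
k=2 src: inc=-1.142857, refl=-1.142857·-0.142857=0.1633; V=1.142857+-1.142857+0.163265=0.1633
k=3 load: inc=0.163265, refl=0.163265·-1.000000=-0.1633; V=0.000000+0.163265+-0.163265=0.0000
k=4 src: inc=-0.163265, refl=-0.163265·-0.142857=0.0233; V=0.163265+-0.163265+0.023324=0.0233
k=5 load: inc=0.023324, refl=0.023324·-1.000000=-0.0233; V=0.000000+0.023324+-0.023324=0.0000
k=6 src: inc=-0.023324, refl=-0.023324·-0.142857=0.0033; V=0.023324+-0.023324+0.003332=0.0033
k=7 load: inc=0.003332, refl=0.003332·-1.000000=-0.0033; V=0.000000+0.003332+-0.003332=0.0000
k=8 src: inc=-0.003332, refl=-0.003332·-0.142857=0.0005; V=0.003332+-0.003332+0.000476=0.0005
k=9 load: inc=0.000476, refl=0.000476·-1.000000=-0.0005; V=0.000000+0.000476+-0.000476=0.0000

0 0 source 1.1429
1 3 load 0.0000
2 6 source 0.1633
3 9 load 0.0000
4 12 source 0.0233
5 15 load 0.0000
6 18 source 0.0033
7 21 load 0.0000
8 24 source 0.0005
9 27 load 0.0000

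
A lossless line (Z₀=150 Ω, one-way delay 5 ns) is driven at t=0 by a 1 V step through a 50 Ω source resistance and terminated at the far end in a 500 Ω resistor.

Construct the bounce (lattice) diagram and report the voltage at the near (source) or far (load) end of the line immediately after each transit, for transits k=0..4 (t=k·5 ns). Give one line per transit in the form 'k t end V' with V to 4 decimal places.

Γ_L=0.538462, Γ_S=-0.500000; launch V₁=1·150/200=0.750000
k=0 src: V=0.7500
k=1 load: inc=0.750000, refl=0.750000·0.538462=0.4038; V=0.000000+0.750000+0.403846=1.1538
k=2 src: inc=0.403846, refl=0.403846·-0.500000=-0.2019; V=0.750000+0.403846+-0.201923=0.9519
k=3 load: inc=-0.201923, refl=-0.201923·0.538462=-0.1087; V=1.153846+-0.201923+-0.108728=0.8432
k=4 src: inc=-0.108728, refl=-0.108728·-0.500000=0.0544; V=0.951923+-0.108728+0.054364=0.8976

0 0 source 0.7500
1 5 load 1.1538
2 10 source 0.9519
3 15 load 0.8432
4 20 source 0.8976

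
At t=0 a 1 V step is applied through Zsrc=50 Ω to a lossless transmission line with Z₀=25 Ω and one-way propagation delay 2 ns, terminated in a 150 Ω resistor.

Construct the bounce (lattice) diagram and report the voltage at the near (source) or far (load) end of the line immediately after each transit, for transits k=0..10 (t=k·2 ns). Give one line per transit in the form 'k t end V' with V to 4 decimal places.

Γ_L=0.714286, Γ_S=0.333333; launch V₁=1·25/75=0.333333
k=0 src: V=0.3333
k=1 load: inc=0.333333, refl=0.333333·0.714286=0.2381; V=0.000000+0.333333+0.238095=0.5714
k=2 src: inc=0.238095, refl=0.238095·0.333333=0.0794; V=0.333333+0.238095+0.079365=0.6508
k=3 load: inc=0.079365, refl=0.079365·0.714286=0.0567; V=0.571429+0.079365+0.056689=0.7075
k=4 src: inc=0.056689, refl=0.056689·0.333333=0.0189; V=0.650794+0.056689+0.018896=0.7264
k=5 load: inc=0.018896, refl=0.018896·0.714286=0.0135; V=0.707483+0.018896+0.013497=0.7399
k=6 src: inc=0.013497, refl=0.013497·0.333333=0.0045; V=0.726379+0.013497+0.004499=0.7444
k=7 load: inc=0.004499, refl=0.004499·0.714286=0.0032; V=0.739877+0.004499+0.003214=0.7476
k=8 src: inc=0.003214, refl=0.003214·0.333333=0.0011; V=0.744376+0.003214+0.001071=0.7487
k=9 load: inc=0.001071, refl=0.001071·0.714286=0.0008; V=0.747590+0.001071+0.000765=0.7494
k=10 src: inc=0.000765, refl=0.000765·0.333333=0.0003; V=0.748661+0.000765+0.000255=0.7497

0 0 source 0.3333
1 2 load 0.5714
2 4 source 0.6508
3 6 load 0.7075
4 8 source 0.7264
5 10 load 0.7399
6 12 source 0.7444
7 14 load 0.7476
8 16 source 0.7487
9 18 load 0.7494
10 20 source 0.7497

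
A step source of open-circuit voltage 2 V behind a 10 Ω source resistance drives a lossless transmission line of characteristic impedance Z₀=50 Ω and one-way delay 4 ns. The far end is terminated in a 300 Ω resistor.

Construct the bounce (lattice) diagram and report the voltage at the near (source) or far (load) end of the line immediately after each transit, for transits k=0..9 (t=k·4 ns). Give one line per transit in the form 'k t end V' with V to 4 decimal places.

Γ_L=0.714286, Γ_S=-0.666667; launch V₁=2·50/60=1.666667
k=0 src: V=1.6667
k=1 load: inc=1.666667, refl=1.666667·0.714286=1.1905; V=0.000000+1.666667+1.190476=2.8571
k=2 src: inc=1.190476, refl=1.190476·-0.666667=-0.7937; V=1.666667+1.190476+-0.793651=2.0635
k=3 load: inc=-0.793651, refl=-0.793651·0.714286=-0.5669; V=2.857143+-0.793651+-0.566893=1.4966
k=4 src: inc=-0.566893, refl=-0.566893·-0.666667=0.3779; V=2.063492+-0.566893+0.377929=1.8745
k=5 load: inc=0.377929, refl=0.377929·0.714286=0.2699; V=1.496599+0.377929+0.269949=2.1445
k=6 src: inc=0.269949, refl=0.269949·-0.666667=-0.1800; V=1.874528+0.269949+-0.179966=1.9645
k=7 load: inc=-0.179966, refl=-0.179966·0.714286=-0.1285; V=2.144477+-0.179966+-0.128547=1.8360
k=8 src: inc=-0.128547, refl=-0.128547·-0.666667=0.0857; V=1.964511+-0.128547+0.085698=1.9217
k=9 load: inc=0.085698, refl=0.085698·0.714286=0.0612; V=1.835963+0.085698+0.061213=1.9829

0 0 source 1.6667
1 4 load 2.8571
2 8 source 2.0635
3 12 load 1.4966
4 16 source 1.8745
5 20 load 2.1445
6 24 source 1.9645
7 28 load 1.8360
8 32 source 1.9217
9 36 load 1.9829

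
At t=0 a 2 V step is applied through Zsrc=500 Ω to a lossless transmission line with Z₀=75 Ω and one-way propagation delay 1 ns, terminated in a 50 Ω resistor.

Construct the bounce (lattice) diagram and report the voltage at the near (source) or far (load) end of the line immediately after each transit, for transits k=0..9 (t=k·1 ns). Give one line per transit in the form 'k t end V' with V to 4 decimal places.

0 0 source 0.2609
1 1 load 0.2087
2 2 source 0.1701
3 3 load 0.1778
4 4 source 0.1835
5 5 load 0.1824
6 6 source 0.1816
7 7 load 0.1817
8 8 source 0.1819
9 9 load 0.1818

Γ_L=-0.200000, Γ_S=0.739130; launch V₁=2·75/575=0.260870
k=0 src: V=0.2609
k=1 load: inc=0.260870, refl=0.260870·-0.200000=-0.0522; V=0.000000+0.260870+-0.052174=0.2087
k=2 src: inc=-0.052174, refl=-0.052174·0.739130=-0.0386; V=0.260870+-0.052174+-0.038563=0.1701
k=3 load: inc=-0.038563, refl=-0.038563·-0.200000=0.0077; V=0.208696+-0.038563+0.007713=0.1778
k=4 src: inc=0.007713, refl=0.007713·0.739130=0.0057; V=0.170132+0.007713+0.005701=0.1835
k=5 load: inc=0.005701, refl=0.005701·-0.200000=-0.0011; V=0.177845+0.005701+-0.001140=0.1824
k=6 src: inc=-0.001140, refl=-0.001140·0.739130=-0.0008; V=0.183546+-0.001140+-0.000843=0.1816
k=7 load: inc=-0.000843, refl=-0.000843·-0.200000=0.0002; V=0.182406+-0.000843+0.000169=0.1817
k=8 src: inc=0.000169, refl=0.000169·0.739130=0.0001; V=0.181563+0.000169+0.000125=0.1819
k=9 load: inc=0.000125, refl=0.000125·-0.200000=-0.0000; V=0.181731+0.000125+-0.000025=0.1818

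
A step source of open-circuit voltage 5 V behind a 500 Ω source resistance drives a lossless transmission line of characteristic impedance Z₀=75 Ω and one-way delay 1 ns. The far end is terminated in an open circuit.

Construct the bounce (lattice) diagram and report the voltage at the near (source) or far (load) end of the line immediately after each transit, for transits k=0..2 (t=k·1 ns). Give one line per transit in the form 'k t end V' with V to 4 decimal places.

Γ_L=1.000000, Γ_S=0.739130; launch V₁=5·75/575=0.652174
k=0 src: V=0.6522
k=1 load: inc=0.652174, refl=0.652174·1.000000=0.6522; V=0.000000+0.652174+0.652174=1.3043
k=2 src: inc=0.652174, refl=0.652174·0.739130=0.4820; V=0.652174+0.652174+0.482042=1.7864

0 0 source 0.6522
1 1 load 1.3043
2 2 source 1.7864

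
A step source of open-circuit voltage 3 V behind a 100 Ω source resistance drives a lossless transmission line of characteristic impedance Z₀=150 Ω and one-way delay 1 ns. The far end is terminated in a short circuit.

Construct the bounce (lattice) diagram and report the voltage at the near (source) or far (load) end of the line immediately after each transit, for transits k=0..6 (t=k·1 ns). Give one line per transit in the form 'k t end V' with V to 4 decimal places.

0 0 source 1.8000
1 1 load 0.0000
2 2 source 0.3600
3 3 load 0.0000
4 4 source 0.0720
5 5 load 0.0000
6 6 source 0.0144

Γ_L=-1.000000, Γ_S=-0.200000; launch V₁=3·150/250=1.800000
k=0 src: V=1.8000
k=1 load: inc=1.800000, refl=1.800000·-1.000000=-1.8000; V=0.000000+1.800000+-1.800000=0.0000
k=2 src: inc=-1.800000, refl=-1.800000·-0.200000=0.3600; V=1.800000+-1.800000+0.360000=0.3600
k=3 load: inc=0.360000, refl=0.360000·-1.000000=-0.3600; V=0.000000+0.360000+-0.360000=0.0000
k=4 src: inc=-0.360000, refl=-0.360000·-0.200000=0.0720; V=0.360000+-0.360000+0.072000=0.0720
k=5 load: inc=0.072000, refl=0.072000·-1.000000=-0.0720; V=0.000000+0.072000+-0.072000=0.0000
k=6 src: inc=-0.072000, refl=-0.072000·-0.200000=0.0144; V=0.072000+-0.072000+0.014400=0.0144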